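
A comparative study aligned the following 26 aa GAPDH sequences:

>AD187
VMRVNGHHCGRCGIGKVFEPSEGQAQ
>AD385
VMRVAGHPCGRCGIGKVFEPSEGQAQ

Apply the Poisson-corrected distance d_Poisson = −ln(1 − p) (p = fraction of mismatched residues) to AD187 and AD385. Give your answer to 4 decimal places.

0.0800

Mismatches occur at site 5 (N→A), site 8 (H→P).
p = 2/26 = 0.076923.
d = −ln(1 − 0.076923) = −ln(0.923077) = 0.0800.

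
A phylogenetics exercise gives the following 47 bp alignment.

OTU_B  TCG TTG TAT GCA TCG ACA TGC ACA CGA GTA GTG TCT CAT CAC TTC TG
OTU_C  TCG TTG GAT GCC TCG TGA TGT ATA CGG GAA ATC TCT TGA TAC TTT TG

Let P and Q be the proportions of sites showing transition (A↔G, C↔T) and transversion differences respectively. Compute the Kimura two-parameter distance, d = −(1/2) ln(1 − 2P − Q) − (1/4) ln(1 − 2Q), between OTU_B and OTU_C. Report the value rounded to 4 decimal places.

Mismatches occur at site 7 (T↔G, transversion), site 12 (A↔C, transversion), site 16 (A↔T, transversion), site 17 (C↔G, transversion), site 21 (C↔T, transition), site 23 (C↔T, transition), site 27 (A↔G, transition), site 29 (T↔A, transversion), site 31 (G↔A, transition), site 33 (G↔C, transversion), site 37 (C↔T, transition), site 38 (A↔G, transition), site 39 (T↔A, transversion), site 40 (C↔T, transition), site 45 (C↔T, transition).
Of the 15 differences, 8 transitions and 7 transversions over 47 sites: P = 8/47 = 0.170213, Q = 7/47 = 0.148936.
d = −0.5·ln(0.510638) − 0.25·ln(0.702128) = −0.5·(-0.672094) − 0.25·(-0.353640) = 0.4245.

0.4245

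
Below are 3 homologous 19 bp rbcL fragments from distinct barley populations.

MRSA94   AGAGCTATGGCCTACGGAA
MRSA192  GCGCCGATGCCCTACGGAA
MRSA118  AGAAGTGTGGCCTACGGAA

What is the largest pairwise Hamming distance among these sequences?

8

Pairwise Hamming distances:
  MRSA94 vs MRSA192: 6
  MRSA94 vs MRSA118: 3
  MRSA192 vs MRSA118: 8
The largest is 8, between MRSA192 and MRSA118.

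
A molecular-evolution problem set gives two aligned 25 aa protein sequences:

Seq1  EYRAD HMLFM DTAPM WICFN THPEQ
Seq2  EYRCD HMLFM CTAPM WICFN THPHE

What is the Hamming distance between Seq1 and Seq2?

4

Mismatches occur at site 4 (A↔C), site 11 (D↔C), site 24 (E↔H), site 25 (Q↔E).
That gives 4 mismatches out of 25 aligned sites, so the Hamming distance is 4.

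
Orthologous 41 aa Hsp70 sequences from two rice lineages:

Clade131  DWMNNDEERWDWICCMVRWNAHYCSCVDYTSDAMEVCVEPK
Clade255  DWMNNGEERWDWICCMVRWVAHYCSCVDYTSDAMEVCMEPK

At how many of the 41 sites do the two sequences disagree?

3

Differing sites — 6:D/G; 20:N/V; 38:V/M.
That gives 3 mismatches out of 41 aligned sites, so the Hamming distance is 3.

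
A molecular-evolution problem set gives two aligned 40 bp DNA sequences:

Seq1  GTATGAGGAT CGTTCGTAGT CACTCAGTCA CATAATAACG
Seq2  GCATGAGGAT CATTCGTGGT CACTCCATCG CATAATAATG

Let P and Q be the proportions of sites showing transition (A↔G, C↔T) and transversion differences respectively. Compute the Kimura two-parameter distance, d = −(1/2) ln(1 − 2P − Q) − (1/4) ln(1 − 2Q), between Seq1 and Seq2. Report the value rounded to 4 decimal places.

0.2093

Mismatches occur at site 2 (T/C, transition), site 12 (G/A, transition), site 18 (A/G, transition), site 26 (A/C, transversion), site 27 (G/A, transition), site 30 (A/G, transition), site 39 (C/T, transition).
Of the 7 differences, 6 transitions and 1 transversion over 40 sites: P = 6/40 = 0.150000, Q = 1/40 = 0.025000.
d = −0.5·ln(0.675000) − 0.25·ln(0.950000) = −0.5·(-0.393043) − 0.25·(-0.051293) = 0.2093.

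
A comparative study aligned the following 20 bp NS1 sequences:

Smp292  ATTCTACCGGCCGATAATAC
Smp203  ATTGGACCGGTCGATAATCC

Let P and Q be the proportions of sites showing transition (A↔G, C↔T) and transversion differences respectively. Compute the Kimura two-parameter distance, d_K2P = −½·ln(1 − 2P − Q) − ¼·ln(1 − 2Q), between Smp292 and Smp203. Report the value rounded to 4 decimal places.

Differing sites — 4:C/G (Tv); 5:T/G (Tv); 11:C/T (Ti); 19:A/C (Tv).
Of the 4 differences, 1 transition and 3 transversions over 20 sites: P = 1/20 = 0.050000, Q = 3/20 = 0.150000.
d = −0.5·ln(0.750000) − 0.25·ln(0.700000) = −0.5·(-0.287682) − 0.25·(-0.356675) = 0.2330.

0.2330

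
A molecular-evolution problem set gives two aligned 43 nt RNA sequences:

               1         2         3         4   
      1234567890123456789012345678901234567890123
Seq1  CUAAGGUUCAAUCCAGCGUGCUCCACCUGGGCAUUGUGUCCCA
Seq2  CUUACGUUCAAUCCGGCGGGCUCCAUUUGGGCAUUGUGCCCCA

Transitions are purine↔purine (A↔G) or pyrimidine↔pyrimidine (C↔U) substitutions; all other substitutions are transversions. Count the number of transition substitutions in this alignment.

4

Mismatches occur at site 3 (A↔U, transversion), site 5 (G↔C, transversion), site 15 (A↔G, transition), site 19 (U↔G, transversion), site 26 (C↔U, transition), site 27 (C↔U, transition), site 39 (U↔C, transition).
Of the 7 differences, 4 transitions and 3 transversions, so the answer is 4.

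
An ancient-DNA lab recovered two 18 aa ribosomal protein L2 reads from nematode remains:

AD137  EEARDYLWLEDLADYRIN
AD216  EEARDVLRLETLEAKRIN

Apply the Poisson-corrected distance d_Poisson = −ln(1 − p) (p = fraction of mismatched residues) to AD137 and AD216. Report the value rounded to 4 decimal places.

The sequences differ at positions 6 (Y/V), 8 (W/R), 11 (D/T), 13 (A/E), 14 (D/A), 15 (Y/K).
p = 6/18 = 0.333333.
d = −ln(1 − 0.333333) = −ln(0.666667) = 0.4055.

0.4055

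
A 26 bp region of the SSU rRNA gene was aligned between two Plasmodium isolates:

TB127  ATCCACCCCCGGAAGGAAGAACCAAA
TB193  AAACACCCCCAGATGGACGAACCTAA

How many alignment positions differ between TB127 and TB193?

6

Differing sites — 2:T/A; 3:C/A; 11:G/A; 14:A/T; 18:A/C; 24:A/T.
That gives 6 mismatches out of 26 aligned sites, so the Hamming distance is 6.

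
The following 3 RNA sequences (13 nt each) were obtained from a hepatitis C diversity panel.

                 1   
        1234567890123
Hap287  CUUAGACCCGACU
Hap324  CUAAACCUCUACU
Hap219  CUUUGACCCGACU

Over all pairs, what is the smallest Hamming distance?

Pairwise Hamming distances:
  Hap287 vs Hap324: 5
  Hap287 vs Hap219: 1
  Hap324 vs Hap219: 6
The smallest is 1, between Hap287 and Hap219.

1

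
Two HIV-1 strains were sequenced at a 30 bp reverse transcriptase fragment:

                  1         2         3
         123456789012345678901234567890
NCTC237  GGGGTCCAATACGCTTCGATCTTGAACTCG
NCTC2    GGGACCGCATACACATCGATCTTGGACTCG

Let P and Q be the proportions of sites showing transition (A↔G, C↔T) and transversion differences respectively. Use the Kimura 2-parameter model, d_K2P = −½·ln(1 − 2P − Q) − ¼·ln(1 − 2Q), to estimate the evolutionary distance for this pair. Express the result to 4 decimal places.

Differing sites — 4:G/A (Ti); 5:T/C (Ti); 7:C/G (Tv); 8:A/C (Tv); 13:G/A (Ti); 15:T/A (Tv); 25:A/G (Ti).
Of the 7 differences, 4 transitions and 3 transversions over 30 sites: P = 4/30 = 0.133333, Q = 3/30 = 0.100000.
d = −0.5·ln(0.633334) − 0.25·ln(0.800000) = −0.5·(-0.456757) − 0.25·(-0.223144) = 0.2842.

0.2842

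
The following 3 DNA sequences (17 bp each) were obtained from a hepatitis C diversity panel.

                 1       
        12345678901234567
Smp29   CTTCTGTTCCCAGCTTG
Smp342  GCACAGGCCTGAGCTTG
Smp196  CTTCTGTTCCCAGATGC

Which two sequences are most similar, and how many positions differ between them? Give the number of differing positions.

3

Pairwise Hamming distances:
  Smp29 vs Smp342: 8
  Smp29 vs Smp196: 3
  Smp342 vs Smp196: 11
The smallest is 3, between Smp29 and Smp196.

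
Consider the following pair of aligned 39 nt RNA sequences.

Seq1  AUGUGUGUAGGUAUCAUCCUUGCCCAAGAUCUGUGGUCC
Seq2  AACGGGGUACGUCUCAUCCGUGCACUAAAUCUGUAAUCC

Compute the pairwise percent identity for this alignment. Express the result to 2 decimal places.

The sequences differ at positions 2 (U/A), 3 (G/C), 4 (U/G), 6 (U/G), 10 (G/C), 13 (A/C), 20 (U/G), 24 (C/A), 26 (A/U), 28 (G/A), 35 (G/A), 36 (G/A).
27 of the 39 sites match, so the percent identity is 27/39 × 100 = 69.23%.

69.23%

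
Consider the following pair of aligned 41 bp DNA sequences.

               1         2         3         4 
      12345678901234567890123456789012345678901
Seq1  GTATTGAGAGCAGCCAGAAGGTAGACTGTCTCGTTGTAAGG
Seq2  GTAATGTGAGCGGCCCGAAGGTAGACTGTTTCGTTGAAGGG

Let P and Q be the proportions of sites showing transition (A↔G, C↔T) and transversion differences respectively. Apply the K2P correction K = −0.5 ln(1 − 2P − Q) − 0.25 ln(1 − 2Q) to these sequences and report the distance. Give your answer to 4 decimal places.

Differing sites — 4:T/A (Tv); 7:A/T (Tv); 12:A/G (Ti); 16:A/C (Tv); 30:C/T (Ti); 37:T/A (Tv); 39:A/G (Ti).
Of the 7 differences, 3 transitions and 4 transversions over 41 sites: P = 3/41 = 0.073171, Q = 4/41 = 0.097561.
d = −0.5·ln(0.756097) − 0.25·ln(0.804878) = −0.5·(-0.279586) − 0.25·(-0.217065) = 0.1941.

0.1941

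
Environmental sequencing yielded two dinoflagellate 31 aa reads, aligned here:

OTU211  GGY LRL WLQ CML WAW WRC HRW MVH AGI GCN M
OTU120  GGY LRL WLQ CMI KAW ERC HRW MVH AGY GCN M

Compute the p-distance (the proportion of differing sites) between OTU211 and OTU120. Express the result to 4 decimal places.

0.1290

Differing sites — 12:L/I; 13:W/K; 16:W/E; 27:I/Y.
There are 4 differences over 31 sites, so p = 4/31 = 0.1290.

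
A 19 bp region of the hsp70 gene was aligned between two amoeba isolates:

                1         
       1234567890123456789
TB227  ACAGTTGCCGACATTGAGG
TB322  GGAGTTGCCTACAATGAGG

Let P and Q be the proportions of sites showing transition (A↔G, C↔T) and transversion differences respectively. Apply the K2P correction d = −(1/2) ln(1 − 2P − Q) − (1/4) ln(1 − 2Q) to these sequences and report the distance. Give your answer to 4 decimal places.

0.2476

The sequences differ at positions 1 (A/G, transition), 2 (C/G, transversion), 10 (G/T, transversion), 14 (T/A, transversion).
Of the 4 differences, 1 transition and 3 transversions over 19 sites: P = 1/19 = 0.052632, Q = 3/19 = 0.157895.
d = −0.5·ln(0.736841) − 0.25·ln(0.684210) = −0.5·(-0.305383) − 0.25·(-0.379490) = 0.2476.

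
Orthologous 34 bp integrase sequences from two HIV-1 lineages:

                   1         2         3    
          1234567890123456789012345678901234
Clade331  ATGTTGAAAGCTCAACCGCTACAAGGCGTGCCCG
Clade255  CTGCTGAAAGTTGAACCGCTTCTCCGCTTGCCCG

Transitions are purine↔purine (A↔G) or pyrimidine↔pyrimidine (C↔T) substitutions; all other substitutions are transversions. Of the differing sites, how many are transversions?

7

Mismatches occur at site 1 (A↔C, transversion), site 4 (T↔C, transition), site 11 (C↔T, transition), site 13 (C↔G, transversion), site 21 (A↔T, transversion), site 23 (A↔T, transversion), site 24 (A↔C, transversion), site 25 (G↔C, transversion), site 28 (G↔T, transversion).
Of the 9 differences, 2 transitions and 7 transversions, so the answer is 7.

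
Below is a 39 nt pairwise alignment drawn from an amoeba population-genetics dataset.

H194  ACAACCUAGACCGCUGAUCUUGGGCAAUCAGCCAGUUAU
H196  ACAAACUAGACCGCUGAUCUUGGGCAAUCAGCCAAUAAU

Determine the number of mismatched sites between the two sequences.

3

Mismatches occur at site 5 (C↔A), site 35 (G↔A), site 37 (U↔A).
That gives 3 mismatches out of 39 aligned sites, so the Hamming distance is 3.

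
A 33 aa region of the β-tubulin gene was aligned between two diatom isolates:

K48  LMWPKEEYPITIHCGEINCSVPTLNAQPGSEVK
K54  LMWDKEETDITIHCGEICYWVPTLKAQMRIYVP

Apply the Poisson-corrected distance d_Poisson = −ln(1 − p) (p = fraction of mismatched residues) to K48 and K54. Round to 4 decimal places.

The sequences differ at positions 4 (P/D), 8 (Y/T), 9 (P/D), 18 (N/C), 19 (C/Y), 20 (S/W), 25 (N/K), 28 (P/M), 29 (G/R), 30 (S/I), 31 (E/Y), 33 (K/P).
p = 12/33 = 0.363636.
d = −ln(1 − 0.363636) = −ln(0.636364) = 0.4520.

0.4520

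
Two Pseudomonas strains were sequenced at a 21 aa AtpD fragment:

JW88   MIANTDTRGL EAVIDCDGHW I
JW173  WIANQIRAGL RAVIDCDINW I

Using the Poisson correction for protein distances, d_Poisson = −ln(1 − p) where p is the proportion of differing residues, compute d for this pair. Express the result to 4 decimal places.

0.4796

The sequences differ at positions 1 (M/W), 5 (T/Q), 6 (D/I), 7 (T/R), 8 (R/A), 11 (E/R), 18 (G/I), 19 (H/N).
p = 8/21 = 0.380952.
d = −ln(1 − 0.380952) = −ln(0.619048) = 0.4796.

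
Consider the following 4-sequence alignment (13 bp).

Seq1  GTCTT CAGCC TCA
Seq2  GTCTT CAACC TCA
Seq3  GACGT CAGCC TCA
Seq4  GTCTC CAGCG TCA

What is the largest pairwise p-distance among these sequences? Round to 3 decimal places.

Pairwise Hamming distances:
  Seq1 vs Seq2: 1
  Seq1 vs Seq3: 2
  Seq1 vs Seq4: 2
  Seq2 vs Seq3: 3
  Seq2 vs Seq4: 3
  Seq3 vs Seq4: 4
The largest is 4 mismatches, between Seq3 and Seq4; p = 4/13 = 0.308.

0.308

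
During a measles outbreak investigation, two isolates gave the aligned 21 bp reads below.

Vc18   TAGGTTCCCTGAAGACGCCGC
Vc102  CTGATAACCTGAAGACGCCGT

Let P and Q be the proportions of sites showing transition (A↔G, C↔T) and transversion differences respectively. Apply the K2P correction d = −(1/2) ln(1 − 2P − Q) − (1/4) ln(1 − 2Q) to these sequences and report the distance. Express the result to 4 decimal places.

Mismatches occur at site 1 (T→C, transition), site 2 (A→T, transversion), site 4 (G→A, transition), site 6 (T→A, transversion), site 7 (C→A, transversion), site 21 (C→T, transition).
Of the 6 differences, 3 transitions and 3 transversions over 21 sites: P = 3/21 = 0.142857, Q = 3/21 = 0.142857.
d = −0.5·ln(0.571429) − 0.25·ln(0.714286) = −0.5·(-0.559615) − 0.25·(-0.336472) = 0.3639.

0.3639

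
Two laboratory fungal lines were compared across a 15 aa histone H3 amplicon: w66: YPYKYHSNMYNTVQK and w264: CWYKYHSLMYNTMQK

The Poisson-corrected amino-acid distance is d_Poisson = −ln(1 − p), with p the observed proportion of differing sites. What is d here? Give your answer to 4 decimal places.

The sequences differ at positions 1 (Y/C), 2 (P/W), 8 (N/L), 13 (V/M).
p = 4/15 = 0.266667.
d = −ln(1 − 0.266667) = −ln(0.733333) = 0.3102.

0.3102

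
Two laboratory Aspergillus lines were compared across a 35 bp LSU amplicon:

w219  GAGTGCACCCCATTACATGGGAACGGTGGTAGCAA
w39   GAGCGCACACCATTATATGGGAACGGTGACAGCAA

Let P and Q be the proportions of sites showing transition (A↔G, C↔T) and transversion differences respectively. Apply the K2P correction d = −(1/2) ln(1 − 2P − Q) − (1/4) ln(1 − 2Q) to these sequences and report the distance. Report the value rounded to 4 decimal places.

0.1633

The sequences differ at positions 4 (T/C, transition), 9 (C/A, transversion), 16 (C/T, transition), 29 (G/A, transition), 30 (T/C, transition).
Of the 5 differences, 4 transitions and 1 transversion over 35 sites: P = 4/35 = 0.114286, Q = 1/35 = 0.028571.
d = −0.5·ln(0.742857) − 0.25·ln(0.942858) = −0.5·(-0.297252) − 0.25·(-0.058840) = 0.1633.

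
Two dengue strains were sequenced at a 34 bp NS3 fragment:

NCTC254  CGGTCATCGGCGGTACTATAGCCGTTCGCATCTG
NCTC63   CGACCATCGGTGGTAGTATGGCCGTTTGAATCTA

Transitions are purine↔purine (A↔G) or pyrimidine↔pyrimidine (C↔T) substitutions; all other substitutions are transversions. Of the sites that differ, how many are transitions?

The sequences differ at positions 3 (G/A, transition), 4 (T/C, transition), 11 (C/T, transition), 16 (C/G, transversion), 20 (A/G, transition), 27 (C/T, transition), 29 (C/A, transversion), 34 (G/A, transition).
Of the 8 differences, 6 transitions and 2 transversions, so the answer is 6.

6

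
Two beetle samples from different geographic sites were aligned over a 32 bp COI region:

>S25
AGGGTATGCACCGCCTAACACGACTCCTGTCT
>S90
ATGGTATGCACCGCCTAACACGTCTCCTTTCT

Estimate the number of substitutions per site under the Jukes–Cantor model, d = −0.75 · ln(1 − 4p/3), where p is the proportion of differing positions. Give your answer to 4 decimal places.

Mismatches occur at site 2 (G/T), site 23 (A/T), site 29 (G/T).
p = 3/32 = 0.093750.
d = −0.75 · ln(1 − (4/3)·0.093750) = −0.75 · ln(0.875000) = −0.75 · (-0.133531) = 0.1001.

0.1001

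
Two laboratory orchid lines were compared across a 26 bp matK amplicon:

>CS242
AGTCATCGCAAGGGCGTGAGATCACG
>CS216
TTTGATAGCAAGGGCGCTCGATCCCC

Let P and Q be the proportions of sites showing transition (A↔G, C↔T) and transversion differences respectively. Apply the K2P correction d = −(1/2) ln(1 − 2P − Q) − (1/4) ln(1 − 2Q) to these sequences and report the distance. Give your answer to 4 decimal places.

0.4816

Mismatches occur at site 1 (A→T, transversion), site 2 (G→T, transversion), site 4 (C→G, transversion), site 7 (C→A, transversion), site 17 (T→C, transition), site 18 (G→T, transversion), site 19 (A→C, transversion), site 24 (A→C, transversion), site 26 (G→C, transversion).
Of the 9 differences, 1 transition and 8 transversions over 26 sites: P = 1/26 = 0.038462, Q = 8/26 = 0.307692.
d = −0.5·ln(0.615384) − 0.25·ln(0.384616) = −0.5·(-0.485509) − 0.25·(-0.955510) = 0.4816.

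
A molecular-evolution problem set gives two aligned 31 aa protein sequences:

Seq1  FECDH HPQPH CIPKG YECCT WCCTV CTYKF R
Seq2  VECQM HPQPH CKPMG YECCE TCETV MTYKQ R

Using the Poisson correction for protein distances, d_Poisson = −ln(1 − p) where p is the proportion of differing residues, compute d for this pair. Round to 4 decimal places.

The sequences differ at positions 1 (F/V), 4 (D/Q), 5 (H/M), 12 (I/K), 14 (K/M), 20 (T/E), 21 (W/T), 23 (C/E), 26 (C/M), 30 (F/Q).
p = 10/31 = 0.322581.
d = −ln(1 − 0.322581) = −ln(0.677419) = 0.3895.

0.3895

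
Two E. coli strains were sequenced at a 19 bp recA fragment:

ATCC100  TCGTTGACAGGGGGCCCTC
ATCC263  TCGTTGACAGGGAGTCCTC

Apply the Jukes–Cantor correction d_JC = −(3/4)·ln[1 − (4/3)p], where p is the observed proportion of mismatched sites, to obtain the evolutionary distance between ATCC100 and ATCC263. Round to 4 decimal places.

The sequences differ at positions 13 (G/A), 15 (C/T).
p = 2/19 = 0.105263.
d = −0.75 · ln(1 − (4/3)·0.105263) = −0.75 · ln(0.859649) = −0.75 · (-0.151231) = 0.1134.

0.1134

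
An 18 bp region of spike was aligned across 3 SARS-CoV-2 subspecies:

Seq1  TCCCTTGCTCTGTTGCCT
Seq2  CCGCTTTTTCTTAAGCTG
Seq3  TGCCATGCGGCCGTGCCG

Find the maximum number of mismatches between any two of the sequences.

13

Pairwise Hamming distances:
  Seq1 vs Seq2: 9
  Seq1 vs Seq3: 8
  Seq2 vs Seq3: 13
The largest is 13, between Seq2 and Seq3.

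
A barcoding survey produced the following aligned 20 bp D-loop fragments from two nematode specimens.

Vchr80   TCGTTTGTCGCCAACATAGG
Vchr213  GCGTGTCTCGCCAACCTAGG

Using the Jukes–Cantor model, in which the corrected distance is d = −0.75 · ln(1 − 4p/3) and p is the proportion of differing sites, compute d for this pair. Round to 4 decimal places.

Mismatches occur at site 1 (T↔G), site 5 (T↔G), site 7 (G↔C), site 16 (A↔C).
p = 4/20 = 0.200000.
d = −0.75 · ln(1 − (4/3)·0.200000) = −0.75 · ln(0.733333) = −0.75 · (-0.310155) = 0.2326.

0.2326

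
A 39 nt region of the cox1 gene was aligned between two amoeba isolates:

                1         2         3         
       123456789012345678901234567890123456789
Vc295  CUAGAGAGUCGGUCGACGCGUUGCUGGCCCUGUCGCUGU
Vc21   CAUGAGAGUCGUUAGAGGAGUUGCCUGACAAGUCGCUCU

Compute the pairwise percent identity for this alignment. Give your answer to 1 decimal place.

Mismatches occur at site 2 (U→A), site 3 (A→U), site 12 (G→U), site 14 (C→A), site 17 (C→G), site 19 (C→A), site 25 (U→C), site 26 (G→U), site 28 (C→A), site 30 (C→A), site 31 (U→A), site 38 (G→C).
27 of the 39 sites match, so the percent identity is 27/39 × 100 = 69.2%.

69.2%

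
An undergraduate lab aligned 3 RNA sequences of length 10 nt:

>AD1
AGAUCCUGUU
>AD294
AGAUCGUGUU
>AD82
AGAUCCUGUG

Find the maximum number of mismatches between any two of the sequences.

2

Pairwise Hamming distances:
  AD1 vs AD294: 1
  AD1 vs AD82: 1
  AD294 vs AD82: 2
The largest is 2, between AD294 and AD82.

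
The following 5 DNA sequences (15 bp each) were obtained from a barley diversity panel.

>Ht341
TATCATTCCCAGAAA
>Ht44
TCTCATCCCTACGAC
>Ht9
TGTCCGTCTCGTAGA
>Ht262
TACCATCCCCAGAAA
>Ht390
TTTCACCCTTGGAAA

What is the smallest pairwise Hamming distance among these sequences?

Pairwise Hamming distances:
  Ht341 vs Ht44: 6
  Ht341 vs Ht9: 7
  Ht341 vs Ht262: 2
  Ht341 vs Ht390: 6
  Ht44 vs Ht9: 11
  Ht44 vs Ht262: 6
  Ht44 vs Ht390: 7
  Ht9 vs Ht262: 9
  Ht9 vs Ht390: 7
  Ht262 vs Ht390: 6
The smallest is 2, between Ht341 and Ht262.

2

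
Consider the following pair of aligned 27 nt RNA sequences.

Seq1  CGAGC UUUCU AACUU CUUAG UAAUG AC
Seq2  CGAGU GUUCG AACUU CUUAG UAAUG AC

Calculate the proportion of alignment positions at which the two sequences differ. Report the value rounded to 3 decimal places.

The sequences differ at positions 5 (C/U), 6 (U/G), 10 (U/G).
There are 3 differences over 27 sites, so p = 3/27 = 0.111.

0.111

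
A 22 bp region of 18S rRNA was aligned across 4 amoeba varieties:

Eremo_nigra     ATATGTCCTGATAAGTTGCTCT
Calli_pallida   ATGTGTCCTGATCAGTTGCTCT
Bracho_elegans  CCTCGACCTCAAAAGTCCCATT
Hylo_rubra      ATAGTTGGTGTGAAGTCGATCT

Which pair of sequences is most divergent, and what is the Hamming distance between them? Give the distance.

Pairwise Hamming distances:
  Eremo_nigra vs Calli_pallida: 2
  Eremo_nigra vs Bracho_elegans: 11
  Eremo_nigra vs Hylo_rubra: 8
  Calli_pallida vs Bracho_elegans: 12
  Calli_pallida vs Hylo_rubra: 10
  Bracho_elegans vs Hylo_rubra: 15
The largest is 15, between Bracho_elegans and Hylo_rubra.

15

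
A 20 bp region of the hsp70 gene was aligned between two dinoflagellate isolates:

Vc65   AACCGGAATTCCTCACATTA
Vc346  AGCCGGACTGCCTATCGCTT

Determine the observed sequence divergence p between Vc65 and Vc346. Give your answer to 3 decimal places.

0.400

The sequences differ at positions 2 (A/G), 8 (A/C), 10 (T/G), 14 (C/A), 15 (A/T), 17 (A/G), 18 (T/C), 20 (A/T).
There are 8 differences over 20 sites, so p = 8/20 = 0.400.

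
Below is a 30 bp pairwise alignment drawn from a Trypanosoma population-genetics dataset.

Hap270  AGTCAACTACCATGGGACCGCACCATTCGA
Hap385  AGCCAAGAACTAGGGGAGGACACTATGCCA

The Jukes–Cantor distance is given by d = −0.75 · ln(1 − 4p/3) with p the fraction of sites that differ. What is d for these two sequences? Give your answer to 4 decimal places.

0.5034

Mismatches occur at site 3 (T→C), site 7 (C→G), site 8 (T→A), site 11 (C→T), site 13 (T→G), site 18 (C→G), site 19 (C→G), site 20 (G→A), site 24 (C→T), site 27 (T→G), site 29 (G→C).
p = 11/30 = 0.366667.
d = −0.75 · ln(1 − (4/3)·0.366667) = −0.75 · ln(0.511111) = −0.75 · (-0.671168) = 0.5034.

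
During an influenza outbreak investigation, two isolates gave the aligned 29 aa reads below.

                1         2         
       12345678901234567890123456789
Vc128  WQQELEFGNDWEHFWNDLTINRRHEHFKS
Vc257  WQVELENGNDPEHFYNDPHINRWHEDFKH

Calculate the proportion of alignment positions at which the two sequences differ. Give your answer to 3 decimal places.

The sequences differ at positions 3 (Q/V), 7 (F/N), 11 (W/P), 15 (W/Y), 18 (L/P), 19 (T/H), 23 (R/W), 26 (H/D), 29 (S/H).
There are 9 differences over 29 sites, so p = 9/29 = 0.310.

0.310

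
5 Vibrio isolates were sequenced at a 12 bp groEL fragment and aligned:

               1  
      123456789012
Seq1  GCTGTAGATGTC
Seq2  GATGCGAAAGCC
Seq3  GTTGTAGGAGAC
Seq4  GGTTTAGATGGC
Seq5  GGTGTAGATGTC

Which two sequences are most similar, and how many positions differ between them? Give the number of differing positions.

1

Pairwise Hamming distances:
  Seq1 vs Seq2: 6
  Seq1 vs Seq3: 4
  Seq1 vs Seq4: 3
  Seq1 vs Seq5: 1
  Seq2 vs Seq3: 6
  Seq2 vs Seq4: 7
  Seq2 vs Seq5: 6
  Seq3 vs Seq4: 5
  Seq3 vs Seq5: 4
  Seq4 vs Seq5: 2
The smallest is 1, between Seq1 and Seq5.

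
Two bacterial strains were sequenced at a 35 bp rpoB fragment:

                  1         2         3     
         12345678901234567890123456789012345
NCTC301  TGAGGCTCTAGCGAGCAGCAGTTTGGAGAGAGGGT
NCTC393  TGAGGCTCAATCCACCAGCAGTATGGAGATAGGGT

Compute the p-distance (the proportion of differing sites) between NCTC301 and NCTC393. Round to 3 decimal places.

The sequences differ at positions 9 (T/A), 11 (G/T), 13 (G/C), 15 (G/C), 23 (T/A), 30 (G/T).
There are 6 differences over 35 sites, so p = 6/35 = 0.171.

0.171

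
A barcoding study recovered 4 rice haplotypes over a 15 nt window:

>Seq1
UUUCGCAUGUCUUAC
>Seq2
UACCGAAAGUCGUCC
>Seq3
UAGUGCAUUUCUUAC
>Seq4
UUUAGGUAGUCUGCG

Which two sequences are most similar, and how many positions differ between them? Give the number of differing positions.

Pairwise Hamming distances:
  Seq1 vs Seq2: 6
  Seq1 vs Seq3: 4
  Seq1 vs Seq4: 7
  Seq2 vs Seq3: 7
  Seq2 vs Seq4: 8
  Seq3 vs Seq4: 10
The smallest is 4, between Seq1 and Seq3.

4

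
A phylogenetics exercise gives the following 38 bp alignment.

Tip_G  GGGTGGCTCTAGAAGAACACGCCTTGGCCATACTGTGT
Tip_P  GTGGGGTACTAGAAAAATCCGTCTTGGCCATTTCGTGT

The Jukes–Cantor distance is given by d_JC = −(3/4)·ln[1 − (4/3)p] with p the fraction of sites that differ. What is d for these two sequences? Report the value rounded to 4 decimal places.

0.3658

Differing sites — 2:G/T; 4:T/G; 7:C/T; 8:T/A; 15:G/A; 18:C/T; 19:A/C; 22:C/T; 32:A/T; 33:C/T; 34:T/C.
p = 11/38 = 0.289474.
d = −0.75 · ln(1 − (4/3)·0.289474) = −0.75 · ln(0.614035) = −0.75 · (-0.487703) = 0.3658.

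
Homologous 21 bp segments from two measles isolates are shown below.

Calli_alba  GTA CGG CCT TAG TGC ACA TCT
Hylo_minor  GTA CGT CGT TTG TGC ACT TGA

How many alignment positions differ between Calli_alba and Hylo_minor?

Mismatches occur at site 6 (G↔T), site 8 (C↔G), site 11 (A↔T), site 18 (A↔T), site 20 (C↔G), site 21 (T↔A).
That gives 6 mismatches out of 21 aligned sites, so the Hamming distance is 6.

6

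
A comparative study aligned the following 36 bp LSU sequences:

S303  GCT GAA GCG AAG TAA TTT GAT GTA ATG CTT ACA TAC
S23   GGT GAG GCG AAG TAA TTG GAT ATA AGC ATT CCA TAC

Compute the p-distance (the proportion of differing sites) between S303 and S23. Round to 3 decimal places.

Differing sites — 2:C/G; 6:A/G; 18:T/G; 22:G/A; 26:T/G; 27:G/C; 28:C/A; 31:A/C.
There are 8 differences over 36 sites, so p = 8/36 = 0.222.

0.222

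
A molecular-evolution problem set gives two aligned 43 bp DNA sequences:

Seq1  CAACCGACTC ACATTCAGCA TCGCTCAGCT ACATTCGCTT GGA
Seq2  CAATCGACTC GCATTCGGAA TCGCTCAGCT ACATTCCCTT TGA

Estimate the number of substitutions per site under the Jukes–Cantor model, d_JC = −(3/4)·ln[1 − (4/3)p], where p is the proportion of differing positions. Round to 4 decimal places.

0.1544

Mismatches occur at site 4 (C↔T), site 11 (A↔G), site 17 (A↔G), site 19 (C↔A), site 37 (G↔C), site 41 (G↔T).
p = 6/43 = 0.139535.
d = −0.75 · ln(1 − (4/3)·0.139535) = −0.75 · ln(0.813953) = −0.75 · (-0.205853) = 0.1544.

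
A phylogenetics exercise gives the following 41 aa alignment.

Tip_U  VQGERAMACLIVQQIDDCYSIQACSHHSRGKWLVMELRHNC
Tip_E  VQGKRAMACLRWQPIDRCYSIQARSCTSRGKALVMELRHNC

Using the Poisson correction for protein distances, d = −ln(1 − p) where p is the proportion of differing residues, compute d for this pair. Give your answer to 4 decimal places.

0.2478

The sequences differ at positions 4 (E/K), 11 (I/R), 12 (V/W), 14 (Q/P), 17 (D/R), 24 (C/R), 26 (H/C), 27 (H/T), 32 (W/A).
p = 9/41 = 0.219512.
d = −ln(1 − 0.219512) = −ln(0.780488) = 0.2478.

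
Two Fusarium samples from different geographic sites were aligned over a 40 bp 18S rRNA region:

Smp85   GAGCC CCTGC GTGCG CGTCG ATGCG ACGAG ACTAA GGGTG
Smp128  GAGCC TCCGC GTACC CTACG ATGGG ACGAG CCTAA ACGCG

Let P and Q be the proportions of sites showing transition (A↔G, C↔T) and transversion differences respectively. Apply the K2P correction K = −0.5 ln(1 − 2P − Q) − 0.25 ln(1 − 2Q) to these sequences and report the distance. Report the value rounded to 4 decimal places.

Differing sites — 6:C/T (Ti); 8:T/C (Ti); 13:G/A (Ti); 15:G/C (Tv); 17:G/T (Tv); 18:T/A (Tv); 24:C/G (Tv); 31:A/C (Tv); 36:G/A (Ti); 37:G/C (Tv); 39:T/C (Ti).
Of the 11 differences, 5 transitions and 6 transversions over 40 sites: P = 5/40 = 0.125000, Q = 6/40 = 0.150000.
d = −0.5·ln(0.600000) − 0.25·ln(0.700000) = −0.5·(-0.510826) − 0.25·(-0.356675) = 0.3446.

0.3446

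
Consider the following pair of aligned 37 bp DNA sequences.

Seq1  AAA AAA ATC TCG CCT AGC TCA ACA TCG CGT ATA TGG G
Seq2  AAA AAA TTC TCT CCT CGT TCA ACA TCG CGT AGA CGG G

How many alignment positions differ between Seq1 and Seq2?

6

The sequences differ at positions 7 (A/T), 12 (G/T), 16 (A/C), 18 (C/T), 32 (T/G), 34 (T/C).
That gives 6 mismatches out of 37 aligned sites, so the Hamming distance is 6.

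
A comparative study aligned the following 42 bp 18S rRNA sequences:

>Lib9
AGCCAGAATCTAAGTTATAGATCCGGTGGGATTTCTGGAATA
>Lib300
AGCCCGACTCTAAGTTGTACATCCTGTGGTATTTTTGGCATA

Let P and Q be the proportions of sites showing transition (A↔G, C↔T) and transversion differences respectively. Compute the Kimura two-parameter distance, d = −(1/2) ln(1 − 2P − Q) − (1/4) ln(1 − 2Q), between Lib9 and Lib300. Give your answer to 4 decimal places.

0.2201

The sequences differ at positions 5 (A/C, transversion), 8 (A/C, transversion), 17 (A/G, transition), 20 (G/C, transversion), 25 (G/T, transversion), 30 (G/T, transversion), 35 (C/T, transition), 39 (A/C, transversion).
Of the 8 differences, 2 transitions and 6 transversions over 42 sites: P = 2/42 = 0.047619, Q = 6/42 = 0.142857.
d = −0.5·ln(0.761905) − 0.25·ln(0.714286) = −0.5·(-0.271933) − 0.25·(-0.336472) = 0.2201.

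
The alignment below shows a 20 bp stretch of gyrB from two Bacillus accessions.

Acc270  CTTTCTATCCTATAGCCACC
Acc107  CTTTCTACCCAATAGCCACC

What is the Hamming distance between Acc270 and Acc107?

The sequences differ at positions 8 (T/C), 11 (T/A).
That gives 2 mismatches out of 20 aligned sites, so the Hamming distance is 2.

2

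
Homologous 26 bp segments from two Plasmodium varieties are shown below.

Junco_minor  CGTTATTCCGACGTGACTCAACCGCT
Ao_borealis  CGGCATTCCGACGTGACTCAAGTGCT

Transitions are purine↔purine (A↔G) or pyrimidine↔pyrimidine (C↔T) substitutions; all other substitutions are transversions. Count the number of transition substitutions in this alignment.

2

Mismatches occur at site 3 (T→G, transversion), site 4 (T→C, transition), site 22 (C→G, transversion), site 23 (C→T, transition).
Of the 4 differences, 2 transitions and 2 transversions, so the answer is 2.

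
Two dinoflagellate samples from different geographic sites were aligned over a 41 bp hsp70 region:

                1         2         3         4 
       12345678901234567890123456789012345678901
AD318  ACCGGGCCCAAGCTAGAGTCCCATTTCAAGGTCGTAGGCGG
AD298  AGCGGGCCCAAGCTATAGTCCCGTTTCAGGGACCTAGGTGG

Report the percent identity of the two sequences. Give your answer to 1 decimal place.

Differing sites — 2:C/G; 16:G/T; 23:A/G; 29:A/G; 32:T/A; 34:G/C; 39:C/T.
34 of the 41 sites match, so the percent identity is 34/41 × 100 = 82.9%.

82.9%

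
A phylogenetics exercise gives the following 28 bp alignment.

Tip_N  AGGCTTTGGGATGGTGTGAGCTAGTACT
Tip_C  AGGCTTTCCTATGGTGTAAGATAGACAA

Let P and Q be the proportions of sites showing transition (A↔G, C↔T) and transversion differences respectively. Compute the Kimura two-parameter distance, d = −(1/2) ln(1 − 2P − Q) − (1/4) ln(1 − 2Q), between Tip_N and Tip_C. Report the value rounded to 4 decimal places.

Differing sites — 8:G/C (Tv); 9:G/C (Tv); 10:G/T (Tv); 18:G/A (Ti); 21:C/A (Tv); 25:T/A (Tv); 26:A/C (Tv); 27:C/A (Tv); 28:T/A (Tv).
Of the 9 differences, 1 transition and 8 transversions over 28 sites: P = 1/28 = 0.035714, Q = 8/28 = 0.285714.
d = −0.5·ln(0.642858) − 0.25·ln(0.428572) = −0.5·(-0.441831) − 0.25·(-0.847297) = 0.4327.

0.4327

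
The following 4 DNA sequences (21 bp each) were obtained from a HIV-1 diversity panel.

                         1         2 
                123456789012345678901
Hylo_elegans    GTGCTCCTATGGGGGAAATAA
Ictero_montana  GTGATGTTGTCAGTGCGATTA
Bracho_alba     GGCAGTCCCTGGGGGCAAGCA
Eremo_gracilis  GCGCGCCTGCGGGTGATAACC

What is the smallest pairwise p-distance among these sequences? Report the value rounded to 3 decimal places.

0.429

Pairwise Hamming distances:
  Hylo_elegans vs Ictero_montana: 10
  Hylo_elegans vs Bracho_alba: 10
  Hylo_elegans vs Eremo_gracilis: 9
  Ictero_montana vs Bracho_alba: 13
  Ictero_montana vs Eremo_gracilis: 13
  Bracho_alba vs Eremo_gracilis: 12
The smallest is 9 mismatches, between Hylo_elegans and Eremo_gracilis; p = 9/21 = 0.429.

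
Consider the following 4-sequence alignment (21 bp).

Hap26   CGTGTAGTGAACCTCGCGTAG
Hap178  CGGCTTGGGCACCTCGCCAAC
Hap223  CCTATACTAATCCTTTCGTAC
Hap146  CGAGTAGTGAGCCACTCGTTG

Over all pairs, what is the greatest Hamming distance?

Pairwise Hamming distances:
  Hap26 vs Hap178: 8
  Hap26 vs Hap223: 8
  Hap26 vs Hap146: 5
  Hap178 vs Hap223: 13
  Hap178 vs Hap146: 12
  Hap223 vs Hap146: 10
The largest is 13, between Hap178 and Hap223.

13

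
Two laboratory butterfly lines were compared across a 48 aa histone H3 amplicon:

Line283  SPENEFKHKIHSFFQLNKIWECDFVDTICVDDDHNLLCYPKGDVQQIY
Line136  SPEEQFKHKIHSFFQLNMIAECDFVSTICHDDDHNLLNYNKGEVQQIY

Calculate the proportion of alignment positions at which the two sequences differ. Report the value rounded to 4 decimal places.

0.1875

The sequences differ at positions 4 (N/E), 5 (E/Q), 18 (K/M), 20 (W/A), 26 (D/S), 30 (V/H), 38 (C/N), 40 (P/N), 43 (D/E).
There are 9 differences over 48 sites, so p = 9/48 = 0.1875.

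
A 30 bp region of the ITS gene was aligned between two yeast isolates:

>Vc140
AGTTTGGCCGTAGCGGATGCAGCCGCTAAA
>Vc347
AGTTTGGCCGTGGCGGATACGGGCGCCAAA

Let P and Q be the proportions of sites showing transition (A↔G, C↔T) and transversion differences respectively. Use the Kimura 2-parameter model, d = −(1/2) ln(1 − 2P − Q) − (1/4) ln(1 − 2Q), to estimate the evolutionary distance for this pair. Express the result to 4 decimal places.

0.1956

Mismatches occur at site 12 (A→G, transition), site 19 (G→A, transition), site 21 (A→G, transition), site 23 (C→G, transversion), site 27 (T→C, transition).
Of the 5 differences, 4 transitions and 1 transversion over 30 sites: P = 4/30 = 0.133333, Q = 1/30 = 0.033333.
d = −0.5·ln(0.700001) − 0.25·ln(0.933334) = −0.5·(-0.356674) − 0.25·(-0.068992) = 0.1956.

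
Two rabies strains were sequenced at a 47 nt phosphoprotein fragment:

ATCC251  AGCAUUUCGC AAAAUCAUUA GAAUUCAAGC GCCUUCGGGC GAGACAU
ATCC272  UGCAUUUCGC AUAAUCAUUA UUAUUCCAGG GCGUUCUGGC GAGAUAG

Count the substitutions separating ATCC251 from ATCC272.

10

The sequences differ at positions 1 (A/U), 12 (A/U), 21 (G/U), 22 (A/U), 27 (A/C), 30 (C/G), 33 (C/G), 37 (G/U), 45 (C/U), 47 (U/G).
That gives 10 mismatches out of 47 aligned sites, so the Hamming distance is 10.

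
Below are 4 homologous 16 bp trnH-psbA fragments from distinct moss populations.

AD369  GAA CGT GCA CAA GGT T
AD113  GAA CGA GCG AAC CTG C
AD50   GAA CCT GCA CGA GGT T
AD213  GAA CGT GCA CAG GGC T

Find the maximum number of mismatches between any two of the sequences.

10

Pairwise Hamming distances:
  AD369 vs AD113: 8
  AD369 vs AD50: 2
  AD369 vs AD213: 2
  AD113 vs AD50: 10
  AD113 vs AD213: 8
  AD50 vs AD213: 4
The largest is 10, between AD113 and AD50.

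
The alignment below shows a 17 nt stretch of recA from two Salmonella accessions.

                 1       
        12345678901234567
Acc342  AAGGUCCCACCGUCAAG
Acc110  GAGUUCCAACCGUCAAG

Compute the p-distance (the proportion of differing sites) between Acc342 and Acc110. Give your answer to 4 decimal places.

0.1765

The sequences differ at positions 1 (A/G), 4 (G/U), 8 (C/A).
There are 3 differences over 17 sites, so p = 3/17 = 0.1765.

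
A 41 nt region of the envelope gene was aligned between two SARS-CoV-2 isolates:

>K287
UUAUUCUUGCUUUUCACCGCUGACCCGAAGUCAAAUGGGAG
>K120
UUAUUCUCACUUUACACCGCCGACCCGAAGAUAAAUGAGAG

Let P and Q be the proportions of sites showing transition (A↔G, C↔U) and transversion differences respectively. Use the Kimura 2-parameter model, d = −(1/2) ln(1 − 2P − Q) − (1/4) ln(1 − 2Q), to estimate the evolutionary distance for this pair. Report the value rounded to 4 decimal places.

Mismatches occur at site 8 (U↔C, transition), site 9 (G↔A, transition), site 14 (U↔A, transversion), site 21 (U↔C, transition), site 31 (U↔A, transversion), site 32 (C↔U, transition), site 38 (G↔A, transition).
Of the 7 differences, 5 transitions and 2 transversions over 41 sites: P = 5/41 = 0.121951, Q = 2/41 = 0.048780.
d = −0.5·ln(0.707318) − 0.25·ln(0.902440) = −0.5·(-0.346275) − 0.25·(-0.102653) = 0.1988.

0.1988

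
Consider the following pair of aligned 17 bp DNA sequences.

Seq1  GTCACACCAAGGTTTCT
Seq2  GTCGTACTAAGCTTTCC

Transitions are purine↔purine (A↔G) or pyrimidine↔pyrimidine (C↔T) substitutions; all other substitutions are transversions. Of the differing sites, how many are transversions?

Differing sites — 4:A/G (Ti); 5:C/T (Ti); 8:C/T (Ti); 12:G/C (Tv); 17:T/C (Ti).
Of the 5 differences, 4 transitions and 1 transversion, so the answer is 1.

1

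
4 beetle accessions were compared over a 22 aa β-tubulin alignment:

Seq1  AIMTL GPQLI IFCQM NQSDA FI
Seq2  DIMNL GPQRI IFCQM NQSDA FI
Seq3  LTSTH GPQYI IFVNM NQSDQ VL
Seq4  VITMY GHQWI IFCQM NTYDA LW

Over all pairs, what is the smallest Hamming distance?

Pairwise Hamming distances:
  Seq1 vs Seq2: 3
  Seq1 vs Seq3: 10
  Seq1 vs Seq4: 10
  Seq2 vs Seq3: 11
  Seq2 vs Seq4: 10
  Seq3 vs Seq4: 14
The smallest is 3, between Seq1 and Seq2.

3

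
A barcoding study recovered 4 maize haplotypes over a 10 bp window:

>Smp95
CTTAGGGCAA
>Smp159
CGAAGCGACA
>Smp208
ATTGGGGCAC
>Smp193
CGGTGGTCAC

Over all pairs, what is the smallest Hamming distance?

3

Pairwise Hamming distances:
  Smp95 vs Smp159: 5
  Smp95 vs Smp208: 3
  Smp95 vs Smp193: 5
  Smp159 vs Smp208: 8
  Smp159 vs Smp193: 7
  Smp208 vs Smp193: 5
The smallest is 3, between Smp95 and Smp208.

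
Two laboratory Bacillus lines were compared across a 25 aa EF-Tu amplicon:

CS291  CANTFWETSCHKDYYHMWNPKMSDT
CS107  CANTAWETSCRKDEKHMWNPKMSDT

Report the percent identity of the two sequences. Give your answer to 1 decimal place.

84.0%

The sequences differ at positions 5 (F/A), 11 (H/R), 14 (Y/E), 15 (Y/K).
21 of the 25 sites match, so the percent identity is 21/25 × 100 = 84.0%.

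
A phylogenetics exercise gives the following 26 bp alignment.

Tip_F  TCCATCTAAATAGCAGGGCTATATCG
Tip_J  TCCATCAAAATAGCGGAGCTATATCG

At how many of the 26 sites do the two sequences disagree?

Mismatches occur at site 7 (T↔A), site 15 (A↔G), site 17 (G↔A).
That gives 3 mismatches out of 26 aligned sites, so the Hamming distance is 3.

3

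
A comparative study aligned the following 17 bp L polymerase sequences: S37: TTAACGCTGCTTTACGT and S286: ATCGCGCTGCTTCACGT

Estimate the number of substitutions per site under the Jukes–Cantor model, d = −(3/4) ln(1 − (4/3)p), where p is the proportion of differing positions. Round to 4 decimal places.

Differing sites — 1:T/A; 3:A/C; 4:A/G; 13:T/C.
p = 4/17 = 0.235294.
d = −0.75 · ln(1 − (4/3)·0.235294) = −0.75 · ln(0.686275) = −0.75 · (-0.376477) = 0.2824.

0.2824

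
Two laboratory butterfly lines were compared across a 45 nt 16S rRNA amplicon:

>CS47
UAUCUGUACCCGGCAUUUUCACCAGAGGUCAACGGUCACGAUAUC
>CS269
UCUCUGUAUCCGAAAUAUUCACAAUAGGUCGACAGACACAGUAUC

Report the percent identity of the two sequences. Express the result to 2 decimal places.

Differing sites — 2:A/C; 9:C/U; 13:G/A; 14:C/A; 17:U/A; 23:C/A; 25:G/U; 31:A/G; 34:G/A; 36:U/A; 40:G/A; 41:A/G.
33 of the 45 sites match, so the percent identity is 33/45 × 100 = 73.33%.

73.33%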